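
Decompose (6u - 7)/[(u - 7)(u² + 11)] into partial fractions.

At u=7: P = (6·7 - 7)/(7² + 11) = 7/12. Q = -P = -7/12, R = 6 - 7·P = 23/12
Result: (7/12)/(u - 7) - ((7/12)u - 23/12)/(u² + 11)


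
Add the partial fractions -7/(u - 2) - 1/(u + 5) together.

Common denominator (u - 2)(u + 5). Numerator: -7(u + 5) - 1(u - 2) = (-7u - 35) - (u - 2) = -8u - 33
Result: (-8u - 33)/[(u - 2)(u + 5)]


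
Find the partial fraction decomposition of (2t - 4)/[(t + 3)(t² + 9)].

At t=-3: P = (2·(-3) - 4)/((-3)² + 9) = -5/9. Q = -P = 5/9, R = 2 - (-3)·P = 1/3
Result: (-5/9)/(t + 3) + ((5/9)t + 1/3)/(t² + 9)


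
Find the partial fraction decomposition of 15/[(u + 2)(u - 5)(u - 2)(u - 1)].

Using Heaviside cover-up: (-5/28)/(u + 2) + (5/28)/(u - 5) - (5/4)/(u - 2) + (5/4)/(u - 1)


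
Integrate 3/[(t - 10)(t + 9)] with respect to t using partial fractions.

Decompose: 3/[(t - 10)(t + 9)] = (3/19)/(t - 10) - (3/19)/(t + 9). Integrate each term: (3/19) ln|(t - 10)| - (3/19) ln|(t + 9)| + C


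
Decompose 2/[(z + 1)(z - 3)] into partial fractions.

2/(z + 1)(z - 3) = α/(z + 1) + β/(z - 3). α = 2/(-1 - 3) = -1/2, β = 2/(3 + 1) = 1/2
Result: (-1/2)/(z + 1) + (1/2)/(z - 3)


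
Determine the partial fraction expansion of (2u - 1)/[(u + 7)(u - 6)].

At u=-7: α = (2·(-7) - 1)/(-7 - 6) = 15/13. At u=6: β = (2·6 - 1)/(6 + 7) = 11/13
Result: (15/13)/(u + 7) + (11/13)/(u - 6)


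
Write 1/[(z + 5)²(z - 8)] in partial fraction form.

Cover-up at z=8: R = 1/(8 + 5)² = 1/169. Cover-up at z=-5: Q = 1/(-5 - 8) = -1/13. Comparing z² coeff: P = -R = -1/169
Result: (-1/169)/(z + 5) - (1/13)/(z + 5)² + (1/169)/(z - 8)


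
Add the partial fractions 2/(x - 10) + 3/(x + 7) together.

Common denominator (x - 10)(x + 7). Numerator: 2(x + 7) + 3(x - 10) = (2x + 14) + (3x - 30) = 5x - 16
Result: (5x - 16)/[(x - 10)(x + 7)]


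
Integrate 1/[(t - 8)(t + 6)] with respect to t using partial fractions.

Decompose: 1/[(t - 8)(t + 6)] = (1/14)/(t - 8) - (1/14)/(t + 6). Integrate each term: (1/14) ln|(t - 8)| - (1/14) ln|(t + 6)| + C


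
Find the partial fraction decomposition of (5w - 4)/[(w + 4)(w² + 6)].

At w=-4: P = (5·(-4) - 4)/((-4)² + 6) = -12/11. Q = -P = 12/11, R = 5 - (-4)·P = 7/11
Result: (-12/11)/(w + 4) + ((12/11)w + 7/11)/(w² + 6)


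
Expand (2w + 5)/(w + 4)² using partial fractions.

(2w + 5) = P(w + 4) + Q. At w = -4: Q = 2·(-4) + 5 = -3. Coeff of w: P = 2
Result: 2/(w + 4) - 3/(w + 4)²


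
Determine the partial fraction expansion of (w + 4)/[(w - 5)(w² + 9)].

At w=5: A = (1·5 + 4)/(5² + 9) = 9/34. B = -A = -9/34, C = 1 - 5·A = -11/34
Result: (9/34)/(w - 5) - ((9/34)w + 11/34)/(w² + 9)


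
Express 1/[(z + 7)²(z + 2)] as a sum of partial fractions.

Cover-up at z=-2: γ = 1/(-2 + 7)² = 1/25. Cover-up at z=-7: β = 1/(-7 + 2) = -1/5. Comparing z² coeff: α = -γ = -1/25
Result: (-1/25)/(z + 7) - (1/5)/(z + 7)² + (1/25)/(z + 2)


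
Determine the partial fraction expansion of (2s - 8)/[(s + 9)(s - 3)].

At s=-9: A = (2·(-9) - 8)/(-9 - 3) = 13/6. At s=3: B = (2·3 - 8)/(3 + 9) = -1/6
Result: (13/6)/(s + 9) - (1/6)/(s - 3)


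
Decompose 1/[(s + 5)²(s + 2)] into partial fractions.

Cover-up at s=-2: R = 1/(-2 + 5)² = 1/9. Cover-up at s=-5: Q = 1/(-5 + 2) = -1/3. Comparing s² coeff: P = -R = -1/9
Result: (-1/9)/(s + 5) - (1/3)/(s + 5)² + (1/9)/(s + 2)


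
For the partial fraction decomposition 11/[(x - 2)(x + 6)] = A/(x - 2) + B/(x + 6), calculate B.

Cover-up at x = -6: B = 11/(-6 - 2) = -11/8


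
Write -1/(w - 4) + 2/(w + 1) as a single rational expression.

Common denominator (w - 4)(w + 1). Numerator: -1(w + 1) + 2(w - 4) = (-w - 1) + (2w - 8) = w - 9
Result: (w - 9)/[(w - 4)(w + 1)]


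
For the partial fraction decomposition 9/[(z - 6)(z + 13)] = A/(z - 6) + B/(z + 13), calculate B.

Cover-up at z = -13: B = 9/(-13 - 6) = -9/19


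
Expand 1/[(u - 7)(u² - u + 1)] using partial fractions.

Cover-up at u = 7: P = 1/(7² - 1·7 + 1) = 1/43. Then Q = -P = -1/43, R = -P·(-1 + 7) = -6/43
Result: (1/43)/(u - 7) - ((1/43)u + 6/43)/(u² - u + 1)


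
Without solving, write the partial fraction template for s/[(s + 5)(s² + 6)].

Linear + irreducible quadratic: A/(s + 5) + (Bs + C)/(s² + 6)


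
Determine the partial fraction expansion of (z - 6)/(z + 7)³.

(z - 6) = α(z + 7)² + β(z + 7) + γ. At z = -7: γ = 1·(-7) - 6 = -13. Coefficients: α = 0, β = 1
Result: 1/(z + 7)² - 13/(z + 7)³


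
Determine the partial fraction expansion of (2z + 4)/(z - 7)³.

(2z + 4) = P(z - 7)² + Q(z - 7) + R. At z = 7: R = 2·7 + 4 = 18. Coefficients: P = 0, Q = 2
Result: 2/(z - 7)² + 18/(z - 7)³


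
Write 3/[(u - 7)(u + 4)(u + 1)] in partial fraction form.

Using cover-up method: P = 3/88, Q = 1/11, R = -1/8
Result: (3/88)/(u - 7) + (1/11)/(u + 4) - (1/8)/(u + 1)


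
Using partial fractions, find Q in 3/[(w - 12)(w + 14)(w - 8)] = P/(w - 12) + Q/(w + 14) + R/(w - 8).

Cover-up at w = -14: Q = 3/[(-14 - 12)(-14 - 8)] = 3/[(-26)(-22)] = 3/572


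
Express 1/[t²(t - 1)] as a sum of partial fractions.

Cover-up at t=1: γ = 1/(1 - 0)² = 1. Cover-up at t=0: β = 1/(0 - 1) = -1. Comparing t² coeff: α = -γ = -1
Result: -1/t - 1/t² + 1/(t - 1)


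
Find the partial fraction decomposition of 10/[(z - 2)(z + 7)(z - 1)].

Using cover-up method: P = 10/9, Q = 5/36, R = -5/4
Result: (10/9)/(z - 2) + (5/36)/(z + 7) - (5/4)/(z - 1)


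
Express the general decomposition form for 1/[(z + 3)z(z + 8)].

Three distinct linear factors: P/(z + 3) + Q/z + R/(z + 8)


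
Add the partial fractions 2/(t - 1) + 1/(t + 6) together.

Common denominator (t - 1)(t + 6). Numerator: 2(t + 6) + 1(t - 1) = (2t + 12) + (t - 1) = 3t + 11
Result: (3t + 11)/[(t - 1)(t + 6)]


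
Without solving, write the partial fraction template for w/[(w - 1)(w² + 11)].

Linear + irreducible quadratic: α/(w - 1) + (βw + γ)/(w² + 11)


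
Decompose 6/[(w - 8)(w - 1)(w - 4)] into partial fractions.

Using cover-up method: A = 3/14, B = 2/7, C = -1/2
Result: (3/14)/(w - 8) + (2/7)/(w - 1) - (1/2)/(w - 4)


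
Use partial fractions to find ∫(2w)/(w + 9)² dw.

Decompose: α = 2, β = 2·(-9) + 0 = -18, so (2w)/(w + 9)² = 2/(w + 9) - 18/(w + 9)². Integrate: ∫ α/(w + 9) dw = 2 ln|(w + 9)|; ∫ β/(w + 9)² dw = 18/(w + 9). Sum: 2 ln|(w + 9)| + 18/(w + 9) + C


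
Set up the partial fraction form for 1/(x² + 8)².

Repeated quadratic factor: (αx + β)/(x² + 8) + (γx + δ)/(x² + 8)²


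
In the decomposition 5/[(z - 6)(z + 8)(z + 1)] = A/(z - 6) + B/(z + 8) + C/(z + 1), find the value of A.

Cover-up at z = 6: A = 5/[(6 + 8)(6 + 1)] = 5/[(14)(7)] = 5/98


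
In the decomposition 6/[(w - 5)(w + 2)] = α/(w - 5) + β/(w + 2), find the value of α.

Cover-up at w = 5: α = 6/(5 + 2) = 6/7


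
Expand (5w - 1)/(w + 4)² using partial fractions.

(5w - 1) = P(w + 4) + Q. At w = -4: Q = 5·(-4) - 1 = -21. Coeff of w: P = 5
Result: 5/(w + 4) - 21/(w + 4)²


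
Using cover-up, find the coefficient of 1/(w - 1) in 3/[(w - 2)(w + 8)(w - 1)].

Cover (w - 1), set w=1: 3/[(1 - 2)(1 + 8)] = -1/3


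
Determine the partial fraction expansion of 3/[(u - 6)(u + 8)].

3/(u - 6)(u + 8) = A/(u - 6) + B/(u + 8). A = 3/(6 + 8) = 3/14, B = 3/(-8 - 6) = -3/14
Result: (3/14)/(u - 6) - (3/14)/(u + 8)


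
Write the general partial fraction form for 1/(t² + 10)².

Repeated quadratic factor: (At + B)/(t² + 10) + (Ct + D)/(t² + 10)²


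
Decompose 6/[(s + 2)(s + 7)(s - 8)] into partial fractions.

Using cover-up method: α = -3/25, β = 2/25, γ = 1/25
Result: (-3/25)/(s + 2) + (2/25)/(s + 7) + (1/25)/(s - 8)


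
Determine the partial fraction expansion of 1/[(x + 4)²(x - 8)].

Cover-up at x=8: γ = 1/(8 + 4)² = 1/144. Cover-up at x=-4: β = 1/(-4 - 8) = -1/12. Comparing x² coeff: α = -γ = -1/144
Result: (-1/144)/(x + 4) - (1/12)/(x + 4)² + (1/144)/(x - 8)


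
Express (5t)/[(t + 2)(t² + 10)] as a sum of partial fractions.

At t=-2: P = (5·(-2) + 0)/((-2)² + 10) = -5/7. Q = -P = 5/7, R = 5 - (-2)·P = 25/7
Result: (-5/7)/(t + 2) + ((5/7)t + 25/7)/(t² + 10)


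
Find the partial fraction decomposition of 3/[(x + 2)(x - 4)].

3/(x + 2)(x - 4) = P/(x + 2) + Q/(x - 4). P = 3/(-2 - 4) = -1/2, Q = 3/(4 + 2) = 1/2
Result: (-1/2)/(x + 2) + (1/2)/(x - 4)


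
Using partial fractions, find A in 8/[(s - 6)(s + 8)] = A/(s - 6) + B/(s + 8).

Cover-up at s = 6: A = 8/(6 + 8) = 8/14 = 4/7


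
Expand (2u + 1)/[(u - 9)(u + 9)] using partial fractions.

At u=9: A = (2·9 + 1)/(9 + 9) = 19/18. At u=-9: B = (2·(-9) + 1)/(-9 - 9) = 17/18
Result: (19/18)/(u - 9) + (17/18)/(u + 9)


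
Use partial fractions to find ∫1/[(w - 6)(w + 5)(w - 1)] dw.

Cover-up: P = 1/55, Q = 1/66, R = -1/30. Decomposition: (1/55)/(w - 6) + (1/66)/(w + 5) - (1/30)/(w - 1). Integrate each term: (1/55) ln|(w - 6)| + (1/66) ln|(w + 5)| - (1/30) ln|(w - 1)| + C


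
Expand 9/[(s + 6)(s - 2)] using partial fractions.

9/(s + 6)(s - 2) = A/(s + 6) + B/(s - 2). A = 9/(-6 - 2) = -9/8, B = 9/(2 + 6) = 9/8
Result: (-9/8)/(s + 6) + (9/8)/(s - 2)


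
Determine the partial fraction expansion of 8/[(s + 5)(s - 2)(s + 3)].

Using cover-up method: α = 4/7, β = 8/35, γ = -4/5
Result: (4/7)/(s + 5) + (8/35)/(s - 2) - (4/5)/(s + 3)


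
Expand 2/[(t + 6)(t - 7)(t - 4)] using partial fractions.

Using cover-up method: A = 1/65, B = 2/39, C = -1/15
Result: (1/65)/(t + 6) + (2/39)/(t - 7) - (1/15)/(t - 4)


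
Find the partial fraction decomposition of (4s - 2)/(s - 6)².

(4s - 2) = α(s - 6) + β. At s = 6: β = 4·6 - 2 = 22. Coeff of s: α = 4
Result: 4/(s - 6) + 22/(s - 6)²


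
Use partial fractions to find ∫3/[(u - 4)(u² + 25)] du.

Cover-up at u=4: A = 3/(4²+25) = 3/41. Coeff matching: B = -3/41, C = -12/41. Decomposition: (3/41)/(u - 4) - ((3/41)u + 12/41)/(u² + 25). Integrate: linear → ln, quadratic → (1/2)ln + arctan: (3/41) ln|(u - 4)| - (3/82) ln(u² + 25) - (12/205) arctan(u/5) + C


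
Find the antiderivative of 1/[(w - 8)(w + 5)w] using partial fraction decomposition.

Cover-up: A = 1/104, B = 1/65, C = -1/40. Decomposition: (1/104)/(w - 8) + (1/65)/(w + 5) - (1/40)/w. Integrate each term: (1/104) ln|(w - 8)| + (1/65) ln|(w + 5)| - (1/40) ln|w| + C


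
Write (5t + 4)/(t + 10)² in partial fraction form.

(5t + 4) = α(t + 10) + β. At t = -10: β = 5·(-10) + 4 = -46. Coeff of t: α = 5
Result: 5/(t + 10) - 46/(t + 10)²


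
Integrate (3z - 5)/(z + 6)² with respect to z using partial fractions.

Decompose: P = 3, Q = 3·(-6) - 5 = -23, so (3z - 5)/(z + 6)² = 3/(z + 6) - 23/(z + 6)². Integrate: ∫ P/(z + 6) dz = 3 ln|(z + 6)|; ∫ Q/(z + 6)² dz = 23/(z + 6). Sum: 3 ln|(z + 6)| + 23/(z + 6) + C


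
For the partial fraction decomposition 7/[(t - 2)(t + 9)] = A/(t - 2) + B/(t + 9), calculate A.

Cover-up at t = 2: A = 7/(2 + 9) = 7/11


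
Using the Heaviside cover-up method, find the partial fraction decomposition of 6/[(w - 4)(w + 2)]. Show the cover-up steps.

Cover (w - 4): set w=4, get α = 6/(4 + 2) = 1. Cover (w + 2): set w=-2, get β = 6/(-2 - 4) = -1.
Result: 1/(w - 4) - 1/(w + 2)


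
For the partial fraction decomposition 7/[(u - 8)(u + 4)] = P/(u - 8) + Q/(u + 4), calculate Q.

Cover-up at u = -4: Q = 7/(-4 - 8) = -7/12


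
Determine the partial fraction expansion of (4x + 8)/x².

(4x + 8) = Px + Q. At x = 0: Q = 4·0 + 8 = 8. Coeff of x: P = 4
Result: 4/x + 8/x²


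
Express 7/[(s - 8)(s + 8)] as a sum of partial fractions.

7/(s - 8)(s + 8) = A/(s - 8) + B/(s + 8). A = 7/(8 + 8) = 7/16, B = 7/(-8 - 8) = -7/16
Result: (7/16)/(s - 8) - (7/16)/(s + 8)


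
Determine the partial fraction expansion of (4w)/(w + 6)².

(4w) = P(w + 6) + Q. At w = -6: Q = 4·(-6) + 0 = -24. Coeff of w: P = 4
Result: 4/(w + 6) - 24/(w + 6)²


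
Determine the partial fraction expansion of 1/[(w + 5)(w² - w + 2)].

Cover-up at w = -5: α = 1/((-5)² - 1·(-5) + 2) = 1/32. Then β = -α = -1/32, γ = -α·(-1 - 5) = 3/16
Result: (1/32)/(w + 5) - ((1/32)w - 3/16)/(w² - w + 2)


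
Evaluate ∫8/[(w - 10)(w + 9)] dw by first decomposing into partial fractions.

Decompose: 8/[(w - 10)(w + 9)] = (8/19)/(w - 10) - (8/19)/(w + 9). Integrate each term: (8/19) ln|(w - 10)| - (8/19) ln|(w + 9)| + C


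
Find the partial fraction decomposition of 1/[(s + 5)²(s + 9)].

Cover-up at s=-9: C = 1/(-9 + 5)² = 1/16. Cover-up at s=-5: B = 1/(-5 + 9) = 1/4. Comparing s² coeff: A = -C = -1/16
Result: (-1/16)/(s + 5) + (1/4)/(s + 5)² + (1/16)/(s + 9)


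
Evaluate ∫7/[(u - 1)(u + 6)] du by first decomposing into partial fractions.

Decompose: 7/[(u - 1)(u + 6)] = 1/(u - 1) - 1/(u + 6). Integrate each term: ln|(u - 1)| - ln|(u + 6)| + C


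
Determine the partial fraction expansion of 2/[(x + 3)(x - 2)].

2/(x + 3)(x - 2) = A/(x + 3) + B/(x - 2). A = 2/(-3 - 2) = -2/5, B = 2/(2 + 3) = 2/5
Result: (-2/5)/(x + 3) + (2/5)/(x - 2)


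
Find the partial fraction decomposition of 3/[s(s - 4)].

3/s(s - 4) = A/s + B/(s - 4). A = 3/(0 - 4) = -3/4, B = 3/(4 - 0) = 3/4
Result: (-3/4)/s + (3/4)/(s - 4)


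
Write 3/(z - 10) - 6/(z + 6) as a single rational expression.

Common denominator (z - 10)(z + 6). Numerator: 3(z + 6) - 6(z - 10) = (3z + 18) - (6z - 60) = -3z + 78
Result: (-3z + 78)/[(z - 10)(z + 6)]


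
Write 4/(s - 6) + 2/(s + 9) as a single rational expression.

Common denominator (s - 6)(s + 9). Numerator: 4(s + 9) + 2(s - 6) = (4s + 36) + (2s - 12) = 6s + 24
Result: (6s + 24)/[(s - 6)(s + 9)]


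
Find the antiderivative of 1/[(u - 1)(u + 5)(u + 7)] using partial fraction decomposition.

Cover-up: A = 1/48, B = -1/12, C = 1/16. Decomposition: (1/48)/(u - 1) - (1/12)/(u + 5) + (1/16)/(u + 7). Integrate each term: (1/48) ln|(u - 1)| - (1/12) ln|(u + 5)| + (1/16) ln|(u + 7)| + C


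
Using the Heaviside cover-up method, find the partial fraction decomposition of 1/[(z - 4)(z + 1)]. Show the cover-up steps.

Cover (z - 4): set z=4, get A = 1/(4 + 1) = 1/5. Cover (z + 1): set z=-1, get B = 1/(-1 - 4) = -1/5.
Result: (1/5)/(z - 4) - (1/5)/(z + 1)


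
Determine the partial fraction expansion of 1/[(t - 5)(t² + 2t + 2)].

Cover-up at t = 5: α = 1/(5² + 2·5 + 2) = 1/37. Then β = -α = -1/37, γ = -α·(2 + 5) = -7/37
Result: (1/37)/(t - 5) - ((1/37)t + 7/37)/(t² + 2t + 2)


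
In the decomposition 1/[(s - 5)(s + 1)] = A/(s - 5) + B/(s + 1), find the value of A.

Cover-up at s = 5: A = 1/(5 + 1) = 1/6


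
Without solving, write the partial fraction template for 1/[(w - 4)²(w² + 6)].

Repeated linear + quadratic: P/(w - 4) + Q/(w - 4)² + (Rw + S)/(w² + 6)


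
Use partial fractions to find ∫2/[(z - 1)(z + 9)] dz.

Decompose: 2/[(z - 1)(z + 9)] = (1/5)/(z - 1) - (1/5)/(z + 9). Integrate each term: (1/5) ln|(z - 1)| - (1/5) ln|(z + 9)| + C


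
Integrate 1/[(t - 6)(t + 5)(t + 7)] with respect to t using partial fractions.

Cover-up: α = 1/143, β = -1/22, γ = 1/26. Decomposition: (1/143)/(t - 6) - (1/22)/(t + 5) + (1/26)/(t + 7). Integrate each term: (1/143) ln|(t - 6)| - (1/22) ln|(t + 5)| + (1/26) ln|(t + 7)| + C


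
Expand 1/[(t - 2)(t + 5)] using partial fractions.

1/(t - 2)(t + 5) = α/(t - 2) + β/(t + 5). α = 1/(2 + 5) = 1/7, β = 1/(-5 - 2) = -1/7
Result: (1/7)/(t - 2) - (1/7)/(t + 5)


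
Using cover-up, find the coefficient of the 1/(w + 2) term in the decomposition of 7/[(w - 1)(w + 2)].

Cover (w + 2), set w=-2: 7/((w - 1) at w=-2) = 7/(-3) = -7/3


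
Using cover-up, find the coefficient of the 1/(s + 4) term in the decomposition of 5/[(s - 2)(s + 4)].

Cover (s + 4), set s=-4: 5/((s - 2) at s=-4) = 5/(-6) = -5/6


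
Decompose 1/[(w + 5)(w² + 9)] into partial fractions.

Cover-up at w = -5: P = 1/((-5)² + 9) = 1/34. Then Q = -P = -1/34, R = -P·(0 - 5) = 5/34
Result: (1/34)/(w + 5) - ((1/34)w - 5/34)/(w² + 9)


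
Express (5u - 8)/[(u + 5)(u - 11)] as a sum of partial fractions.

At u=-5: α = (5·(-5) - 8)/(-5 - 11) = 33/16. At u=11: β = (5·11 - 8)/(11 + 5) = 47/16
Result: (33/16)/(u + 5) + (47/16)/(u - 11)


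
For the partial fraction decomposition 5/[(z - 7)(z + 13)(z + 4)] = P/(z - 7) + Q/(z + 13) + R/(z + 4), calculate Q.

Cover-up at z = -13: Q = 5/[(-13 - 7)(-13 + 4)] = 5/[(-20)(-9)] = 5/180 = 1/36


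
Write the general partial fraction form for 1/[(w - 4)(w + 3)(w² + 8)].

Two linear + quadratic: P/(w - 4) + Q/(w + 3) + (Rw + S)/(w² + 8)


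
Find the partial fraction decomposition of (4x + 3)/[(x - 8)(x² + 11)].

At x=8: α = (4·8 + 3)/(8² + 11) = 7/15. β = -α = -7/15, γ = 4 - 8·α = 4/15
Result: (7/15)/(x - 8) - ((7/15)x - 4/15)/(x² + 11)


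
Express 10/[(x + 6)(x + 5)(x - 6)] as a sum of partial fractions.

Using cover-up method: A = 5/6, B = -10/11, C = 5/66
Result: (5/6)/(x + 6) - (10/11)/(x + 5) + (5/66)/(x - 6)


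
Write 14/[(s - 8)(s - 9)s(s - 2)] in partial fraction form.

Using Heaviside cover-up: (-7/24)/(s - 8) + (2/9)/(s - 9) - (7/72)/s + (1/6)/(s - 2)


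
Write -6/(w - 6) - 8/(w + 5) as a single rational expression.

Common denominator (w - 6)(w + 5). Numerator: -6(w + 5) - 8(w - 6) = (-6w - 30) - (8w - 48) = -14w + 18
Result: (-14w + 18)/[(w - 6)(w + 5)]


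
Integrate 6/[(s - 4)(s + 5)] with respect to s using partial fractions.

Decompose: 6/[(s - 4)(s + 5)] = (2/3)/(s - 4) - (2/3)/(s + 5). Integrate each term: (2/3) ln|(s - 4)| - (2/3) ln|(s + 5)| + C


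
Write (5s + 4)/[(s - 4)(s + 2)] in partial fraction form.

At s=4: P = (5·4 + 4)/(4 + 2) = 4. At s=-2: Q = (5·(-2) + 4)/(-2 - 4) = 1
Result: 4/(s - 4) + 1/(s + 2)


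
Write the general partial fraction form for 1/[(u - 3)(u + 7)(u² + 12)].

Two linear + quadratic: P/(u - 3) + Q/(u + 7) + (Ru + S)/(u² + 12)


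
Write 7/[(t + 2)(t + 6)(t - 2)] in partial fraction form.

Using cover-up method: A = -7/16, B = 7/32, C = 7/32
Result: (-7/16)/(t + 2) + (7/32)/(t + 6) + (7/32)/(t - 2)


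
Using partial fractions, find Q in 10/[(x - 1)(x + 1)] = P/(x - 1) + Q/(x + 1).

Cover-up at x = -1: Q = 10/(-1 - 1) = -10/2 = -5


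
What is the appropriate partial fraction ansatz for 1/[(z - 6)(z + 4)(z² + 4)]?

Two linear + quadratic: α/(z - 6) + β/(z + 4) + (γz + δ)/(z² + 4)


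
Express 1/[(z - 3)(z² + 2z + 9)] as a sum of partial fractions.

Cover-up at z = 3: A = 1/(3² + 2·3 + 9) = 1/24. Then B = -A = -1/24, C = -A·(2 + 3) = -5/24
Result: (1/24)/(z - 3) - ((1/24)z + 5/24)/(z² + 2z + 9)


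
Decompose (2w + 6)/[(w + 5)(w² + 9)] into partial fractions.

At w=-5: A = (2·(-5) + 6)/((-5)² + 9) = -2/17. B = -A = 2/17, C = 2 - (-5)·A = 24/17
Result: (-2/17)/(w + 5) + ((2/17)w + 24/17)/(w² + 9)


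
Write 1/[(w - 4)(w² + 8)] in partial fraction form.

Cover-up at w = 4: P = 1/(4² + 8) = 1/24. Then Q = -P = -1/24, R = -P·(0 + 4) = -1/6
Result: (1/24)/(w - 4) - ((1/24)w + 1/6)/(w² + 8)


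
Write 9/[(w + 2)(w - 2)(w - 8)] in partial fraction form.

Using cover-up method: A = 9/40, B = -3/8, C = 3/20
Result: (9/40)/(w + 2) - (3/8)/(w - 2) + (3/20)/(w - 8)


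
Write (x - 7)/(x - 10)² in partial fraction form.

(x - 7) = α(x - 10) + β. At x = 10: β = 1·10 - 7 = 3. Coeff of x: α = 1
Result: 1/(x - 10) + 3/(x - 10)²


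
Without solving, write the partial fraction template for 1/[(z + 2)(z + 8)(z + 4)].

Three distinct linear factors: α/(z + 2) + β/(z + 8) + γ/(z + 4)


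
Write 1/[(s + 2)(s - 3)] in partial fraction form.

1/(s + 2)(s - 3) = P/(s + 2) + Q/(s - 3). P = 1/(-2 - 3) = -1/5, Q = 1/(3 + 2) = 1/5
Result: (-1/5)/(s + 2) + (1/5)/(s - 3)


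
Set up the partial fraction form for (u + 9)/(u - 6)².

Repeated linear factor: α/(u - 6) + β/(u - 6)²


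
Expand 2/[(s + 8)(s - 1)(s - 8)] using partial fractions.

Using cover-up method: α = 1/72, β = -2/63, γ = 1/56
Result: (1/72)/(s + 8) - (2/63)/(s - 1) + (1/56)/(s - 8)


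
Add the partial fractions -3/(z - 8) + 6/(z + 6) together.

Common denominator (z - 8)(z + 6). Numerator: -3(z + 6) + 6(z - 8) = (-3z - 18) + (6z - 48) = 3z - 66
Result: (3z - 66)/[(z - 8)(z + 6)]


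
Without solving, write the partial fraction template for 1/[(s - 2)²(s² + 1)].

Repeated linear + quadratic: P/(s - 2) + Q/(s - 2)² + (Rs + S)/(s² + 1)


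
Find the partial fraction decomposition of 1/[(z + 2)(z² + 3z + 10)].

Cover-up at z = -2: A = 1/((-2)² + 3·(-2) + 10) = 1/8. Then B = -A = -1/8, C = -A·(3 - 2) = -1/8
Result: (1/8)/(z + 2) - ((1/8)z + 1/8)/(z² + 3z + 10)


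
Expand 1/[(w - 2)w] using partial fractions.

1/(w - 2)w = A/(w - 2) + B/w. A = 1/(2 - 0) = 1/2, B = 1/(0 - 2) = -1/2
Result: (1/2)/(w - 2) - (1/2)/w


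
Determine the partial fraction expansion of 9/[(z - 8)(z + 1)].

9/(z - 8)(z + 1) = α/(z - 8) + β/(z + 1). α = 9/(8 + 1) = 1, β = 9/(-1 - 8) = -1
Result: 1/(z - 8) - 1/(z + 1)


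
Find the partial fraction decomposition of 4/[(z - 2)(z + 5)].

4/(z - 2)(z + 5) = α/(z - 2) + β/(z + 5). α = 4/(2 + 5) = 4/7, β = 4/(-5 - 2) = -4/7
Result: (4/7)/(z - 2) - (4/7)/(z + 5)


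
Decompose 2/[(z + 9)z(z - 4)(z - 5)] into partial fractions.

Using Heaviside cover-up: (-1/819)/(z + 9) + (1/90)/z - (1/26)/(z - 4) + (1/35)/(z - 5)


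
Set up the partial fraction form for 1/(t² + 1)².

Repeated quadratic factor: (At + B)/(t² + 1) + (Ct + D)/(t² + 1)²


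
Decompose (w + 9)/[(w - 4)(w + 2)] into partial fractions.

At w=4: α = (1·4 + 9)/(4 + 2) = 13/6. At w=-2: β = (1·(-2) + 9)/(-2 - 4) = -7/6
Result: (13/6)/(w - 4) - (7/6)/(w + 2)


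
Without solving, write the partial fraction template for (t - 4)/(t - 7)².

Repeated linear factor: α/(t - 7) + β/(t - 7)²


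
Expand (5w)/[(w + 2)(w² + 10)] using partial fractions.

At w=-2: P = (5·(-2) + 0)/((-2)² + 10) = -5/7. Q = -P = 5/7, R = 5 - (-2)·P = 25/7
Result: (-5/7)/(w + 2) + ((5/7)w + 25/7)/(w² + 10)


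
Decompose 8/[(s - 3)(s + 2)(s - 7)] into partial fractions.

Using cover-up method: α = -2/5, β = 8/45, γ = 2/9
Result: (-2/5)/(s - 3) + (8/45)/(s + 2) + (2/9)/(s - 7)


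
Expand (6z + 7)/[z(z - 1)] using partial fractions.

At z=0: A = (6·0 + 7)/(0 - 1) = -7. At z=1: B = (6·1 + 7)/(1 - 0) = 13
Result: -7/z + 13/(z - 1)


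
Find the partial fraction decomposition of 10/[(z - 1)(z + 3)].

10/(z - 1)(z + 3) = P/(z - 1) + Q/(z + 3). P = 10/(1 + 3) = 5/2, Q = 10/(-3 - 1) = -5/2
Result: (5/2)/(z - 1) - (5/2)/(z + 3)


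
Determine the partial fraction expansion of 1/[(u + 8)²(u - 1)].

Cover-up at u=1: C = 1/(1 + 8)² = 1/81. Cover-up at u=-8: B = 1/(-8 - 1) = -1/9. Comparing u² coeff: A = -C = -1/81
Result: (-1/81)/(u + 8) - (1/9)/(u + 8)² + (1/81)/(u - 1)


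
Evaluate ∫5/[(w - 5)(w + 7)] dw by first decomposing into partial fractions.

Decompose: 5/[(w - 5)(w + 7)] = (5/12)/(w - 5) - (5/12)/(w + 7). Integrate each term: (5/12) ln|(w - 5)| - (5/12) ln|(w + 7)| + C


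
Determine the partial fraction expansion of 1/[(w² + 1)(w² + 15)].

Coefficient matching gives α = γ = 0, β = 1/(15-1) = 1/14, δ = -β = -1/14
Result: (1/14)/(w² + 1) - (1/14)/(w² + 15)


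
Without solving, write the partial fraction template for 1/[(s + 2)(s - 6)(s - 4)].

Three distinct linear factors: P/(s + 2) + Q/(s - 6) + R/(s - 4)


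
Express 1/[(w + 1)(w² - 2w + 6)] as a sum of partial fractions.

Cover-up at w = -1: A = 1/((-1)² - 2·(-1) + 6) = 1/9. Then B = -A = -1/9, C = -A·(-2 - 1) = 1/3
Result: (1/9)/(w + 1) - ((1/9)w - 1/3)/(w² - 2w + 6)


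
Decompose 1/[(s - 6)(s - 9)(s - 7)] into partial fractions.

Using cover-up method: α = 1/3, β = 1/6, γ = -1/2
Result: (1/3)/(s - 6) + (1/6)/(s - 9) - (1/2)/(s - 7)


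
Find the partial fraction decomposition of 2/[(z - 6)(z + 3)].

2/(z - 6)(z + 3) = A/(z - 6) + B/(z + 3). A = 2/(6 + 3) = 2/9, B = 2/(-3 - 6) = -2/9
Result: (2/9)/(z - 6) - (2/9)/(z + 3)


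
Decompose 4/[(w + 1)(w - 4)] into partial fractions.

4/(w + 1)(w - 4) = P/(w + 1) + Q/(w - 4). P = 4/(-1 - 4) = -4/5, Q = 4/(4 + 1) = 4/5
Result: (-4/5)/(w + 1) + (4/5)/(w - 4)


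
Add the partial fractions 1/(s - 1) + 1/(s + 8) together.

Common denominator (s - 1)(s + 8). Numerator: 1(s + 8) + 1(s - 1) = (s + 8) + (s - 1) = 2s + 7
Result: (2s + 7)/[(s - 1)(s + 8)]


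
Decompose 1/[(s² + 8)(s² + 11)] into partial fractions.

Coefficient matching gives P = R = 0, Q = 1/(11-8) = 1/3, S = -Q = -1/3
Result: (1/3)/(s² + 8) - (1/3)/(s² + 11)


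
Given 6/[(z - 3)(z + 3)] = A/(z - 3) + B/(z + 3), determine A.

Cover-up at z = 3: A = 6/(3 + 3) = 6/6 = 1


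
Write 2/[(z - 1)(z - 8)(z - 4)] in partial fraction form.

Using cover-up method: A = 2/21, B = 1/14, C = -1/6
Result: (2/21)/(z - 1) + (1/14)/(z - 8) - (1/6)/(z - 4)


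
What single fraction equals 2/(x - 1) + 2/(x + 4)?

Common denominator (x - 1)(x + 4). Numerator: 2(x + 4) + 2(x - 1) = (2x + 8) + (2x - 2) = 4x + 6
Result: (4x + 6)/[(x - 1)(x + 4)]


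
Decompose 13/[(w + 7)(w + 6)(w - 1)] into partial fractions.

Using cover-up method: α = 13/8, β = -13/7, γ = 13/56
Result: (13/8)/(w + 7) - (13/7)/(w + 6) + (13/56)/(w - 1)


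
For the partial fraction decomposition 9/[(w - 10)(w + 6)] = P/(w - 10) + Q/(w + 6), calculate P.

Cover-up at w = 10: P = 9/(10 + 6) = 9/16


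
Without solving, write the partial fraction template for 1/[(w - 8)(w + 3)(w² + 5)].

Two linear + quadratic: α/(w - 8) + β/(w + 3) + (γw + δ)/(w² + 5)


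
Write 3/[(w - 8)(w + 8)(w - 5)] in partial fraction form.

Using cover-up method: α = 1/16, β = 3/208, γ = -1/13
Result: (1/16)/(w - 8) + (3/208)/(w + 8) - (1/13)/(w - 5)


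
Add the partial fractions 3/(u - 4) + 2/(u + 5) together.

Common denominator (u - 4)(u + 5). Numerator: 3(u + 5) + 2(u - 4) = (3u + 15) + (2u - 8) = 5u + 7
Result: (5u + 7)/[(u - 4)(u + 5)]


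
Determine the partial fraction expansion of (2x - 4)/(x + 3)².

(2x - 4) = α(x + 3) + β. At x = -3: β = 2·(-3) - 4 = -10. Coeff of x: α = 2
Result: 2/(x + 3) - 10/(x + 3)²


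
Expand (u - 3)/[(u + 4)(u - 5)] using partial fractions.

At u=-4: α = (1·(-4) - 3)/(-4 - 5) = 7/9. At u=5: β = (1·5 - 3)/(5 + 4) = 2/9
Result: (7/9)/(u + 4) + (2/9)/(u - 5)


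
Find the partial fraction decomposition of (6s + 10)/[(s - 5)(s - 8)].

At s=5: A = (6·5 + 10)/(5 - 8) = -40/3. At s=8: B = (6·8 + 10)/(8 - 5) = 58/3
Result: (-40/3)/(s - 5) + (58/3)/(s - 8)


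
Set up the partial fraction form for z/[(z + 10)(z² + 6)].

Linear + irreducible quadratic: P/(z + 10) + (Qz + R)/(z² + 6)


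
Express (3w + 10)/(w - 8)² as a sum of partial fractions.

(3w + 10) = P(w - 8) + Q. At w = 8: Q = 3·8 + 10 = 34. Coeff of w: P = 3
Result: 3/(w - 8) + 34/(w - 8)²


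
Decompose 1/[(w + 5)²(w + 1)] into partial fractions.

Cover-up at w=-1: γ = 1/(-1 + 5)² = 1/16. Cover-up at w=-5: β = 1/(-5 + 1) = -1/4. Comparing w² coeff: α = -γ = -1/16
Result: (-1/16)/(w + 5) - (1/4)/(w + 5)² + (1/16)/(w + 1)


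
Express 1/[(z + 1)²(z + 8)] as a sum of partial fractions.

Cover-up at z=-8: γ = 1/(-8 + 1)² = 1/49. Cover-up at z=-1: β = 1/(-1 + 8) = 1/7. Comparing z² coeff: α = -γ = -1/49
Result: (-1/49)/(z + 1) + (1/7)/(z + 1)² + (1/49)/(z + 8)


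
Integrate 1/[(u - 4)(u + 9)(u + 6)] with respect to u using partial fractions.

Cover-up: A = 1/130, B = 1/39, C = -1/30. Decomposition: (1/130)/(u - 4) + (1/39)/(u + 9) - (1/30)/(u + 6). Integrate each term: (1/130) ln|(u - 4)| + (1/39) ln|(u + 9)| - (1/30) ln|(u + 6)| + C


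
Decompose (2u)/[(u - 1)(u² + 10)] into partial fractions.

At u=1: P = (2·1 + 0)/(1² + 10) = 2/11. Q = -P = -2/11, R = 2 - 1·P = 20/11
Result: (2/11)/(u - 1) - ((2/11)u - 20/11)/(u² + 10)


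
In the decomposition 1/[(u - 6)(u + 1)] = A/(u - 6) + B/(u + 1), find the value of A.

Cover-up at u = 6: A = 1/(6 + 1) = 1/7


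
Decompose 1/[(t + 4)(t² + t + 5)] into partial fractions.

Cover-up at t = -4: α = 1/((-4)² + 1·(-4) + 5) = 1/17. Then β = -α = -1/17, γ = -α·(1 - 4) = 3/17
Result: (1/17)/(t + 4) - ((1/17)t - 3/17)/(t² + t + 5)


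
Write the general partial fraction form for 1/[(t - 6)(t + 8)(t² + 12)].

Two linear + quadratic: α/(t - 6) + β/(t + 8) + (γt + δ)/(t² + 12)


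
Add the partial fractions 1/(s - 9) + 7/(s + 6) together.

Common denominator (s - 9)(s + 6). Numerator: 1(s + 6) + 7(s - 9) = (s + 6) + (7s - 63) = 8s - 57
Result: (8s - 57)/[(s - 9)(s + 6)]


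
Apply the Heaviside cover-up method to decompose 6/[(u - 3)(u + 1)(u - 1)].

Cover (u - 3), u=3: A = 6/[(3 + 1)(3 - 1)] = 3/4. Cover (u + 1), u=-1: B = 6/[(-1 - 3)(-1 - 1)] = 3/4. Cover (u - 1), u=1: C = 6/[(1 - 3)(1 + 1)] = -3/2.
Result: (3/4)/(u - 3) + (3/4)/(u + 1) - (3/2)/(u - 1)


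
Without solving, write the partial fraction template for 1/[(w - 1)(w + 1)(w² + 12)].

Two linear + quadratic: A/(w - 1) + B/(w + 1) + (Cw + D)/(w² + 12)


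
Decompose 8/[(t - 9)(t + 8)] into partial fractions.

8/(t - 9)(t + 8) = α/(t - 9) + β/(t + 8). α = 8/(9 + 8) = 8/17, β = 8/(-8 - 9) = -8/17
Result: (8/17)/(t - 9) - (8/17)/(t + 8)


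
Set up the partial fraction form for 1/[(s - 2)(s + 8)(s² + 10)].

Two linear + quadratic: A/(s - 2) + B/(s + 8) + (Cs + D)/(s² + 10)


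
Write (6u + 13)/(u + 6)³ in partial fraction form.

(6u + 13) = P(u + 6)² + Q(u + 6) + R. At u = -6: R = 6·(-6) + 13 = -23. Coefficients: P = 0, Q = 6
Result: 6/(u + 6)² - 23/(u + 6)³


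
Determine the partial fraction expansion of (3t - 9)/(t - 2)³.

(3t - 9) = P(t - 2)² + Q(t - 2) + R. At t = 2: R = 3·2 - 9 = -3. Coefficients: P = 0, Q = 3
Result: 3/(t - 2)² - 3/(t - 2)³


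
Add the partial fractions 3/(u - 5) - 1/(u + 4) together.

Common denominator (u - 5)(u + 4). Numerator: 3(u + 4) - 1(u - 5) = (3u + 12) - (u - 5) = 2u + 17
Result: (2u + 17)/[(u - 5)(u + 4)]


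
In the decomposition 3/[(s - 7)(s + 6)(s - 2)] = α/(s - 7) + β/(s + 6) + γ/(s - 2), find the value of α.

Cover-up at s = 7: α = 3/[(7 + 6)(7 - 2)] = 3/[(13)(5)] = 3/65


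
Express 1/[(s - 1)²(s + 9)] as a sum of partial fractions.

Cover-up at s=-9: γ = 1/(-9 - 1)² = 1/100. Cover-up at s=1: β = 1/(1 + 9) = 1/10. Comparing s² coeff: α = -γ = -1/100
Result: (-1/100)/(s - 1) + (1/10)/(s - 1)² + (1/100)/(s + 9)


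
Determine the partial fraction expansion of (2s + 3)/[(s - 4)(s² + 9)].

At s=4: P = (2·4 + 3)/(4² + 9) = 11/25. Q = -P = -11/25, R = 2 - 4·P = 6/25
Result: (11/25)/(s - 4) - ((11/25)s - 6/25)/(s² + 9)


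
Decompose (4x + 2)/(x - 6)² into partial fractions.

(4x + 2) = α(x - 6) + β. At x = 6: β = 4·6 + 2 = 26. Coeff of x: α = 4
Result: 4/(x - 6) + 26/(x - 6)²


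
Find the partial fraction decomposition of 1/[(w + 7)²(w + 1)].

Cover-up at w=-1: C = 1/(-1 + 7)² = 1/36. Cover-up at w=-7: B = 1/(-7 + 1) = -1/6. Comparing w² coeff: A = -C = -1/36
Result: (-1/36)/(w + 7) - (1/6)/(w + 7)² + (1/36)/(w + 1)


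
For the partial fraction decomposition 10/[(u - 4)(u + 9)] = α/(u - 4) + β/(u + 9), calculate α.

Cover-up at u = 4: α = 10/(4 + 9) = 10/13


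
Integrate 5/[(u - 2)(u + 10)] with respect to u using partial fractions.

Decompose: 5/[(u - 2)(u + 10)] = (5/12)/(u - 2) - (5/12)/(u + 10). Integrate each term: (5/12) ln|(u - 2)| - (5/12) ln|(u + 10)| + C


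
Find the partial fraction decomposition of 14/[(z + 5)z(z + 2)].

Using cover-up method: α = 14/15, β = 7/5, γ = -7/3
Result: (14/15)/(z + 5) + (7/5)/z - (7/3)/(z + 2)


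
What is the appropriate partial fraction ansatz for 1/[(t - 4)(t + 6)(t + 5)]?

Three distinct linear factors: P/(t - 4) + Q/(t + 6) + R/(t + 5)


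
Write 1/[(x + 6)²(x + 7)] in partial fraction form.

Cover-up at x=-7: R = 1/(-7 + 6)² = 1. Cover-up at x=-6: Q = 1/(-6 + 7) = 1. Comparing x² coeff: P = -R = -1
Result: -1/(x + 6) + 1/(x + 6)² + 1/(x + 7)


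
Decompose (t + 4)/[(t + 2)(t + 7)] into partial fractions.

At t=-2: A = (1·(-2) + 4)/(-2 + 7) = 2/5. At t=-7: B = (1·(-7) + 4)/(-7 + 2) = 3/5
Result: (2/5)/(t + 2) + (3/5)/(t + 7)


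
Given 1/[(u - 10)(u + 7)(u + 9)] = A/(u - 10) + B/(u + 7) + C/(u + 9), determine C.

Cover-up at u = -9: C = 1/[(-9 - 10)(-9 + 7)] = 1/[(-19)(-2)] = 1/38


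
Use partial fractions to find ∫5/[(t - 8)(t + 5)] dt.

Decompose: 5/[(t - 8)(t + 5)] = (5/13)/(t - 8) - (5/13)/(t + 5). Integrate each term: (5/13) ln|(t - 8)| - (5/13) ln|(t + 5)| + C


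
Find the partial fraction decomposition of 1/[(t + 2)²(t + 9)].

Cover-up at t=-9: C = 1/(-9 + 2)² = 1/49. Cover-up at t=-2: B = 1/(-2 + 9) = 1/7. Comparing t² coeff: A = -C = -1/49
Result: (-1/49)/(t + 2) + (1/7)/(t + 2)² + (1/49)/(t + 9)


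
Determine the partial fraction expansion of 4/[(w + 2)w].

4/(w + 2)w = α/(w + 2) + β/w. α = 4/(-2 - 0) = -2, β = 4/(0 + 2) = 2
Result: -2/(w + 2) + 2/w


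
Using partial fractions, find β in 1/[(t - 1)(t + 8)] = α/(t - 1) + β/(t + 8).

Cover-up at t = -8: β = 1/(-8 - 1) = -1/9


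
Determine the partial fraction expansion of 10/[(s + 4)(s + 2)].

10/(s + 4)(s + 2) = A/(s + 4) + B/(s + 2). A = 10/(-4 + 2) = -5, B = 10/(-2 + 4) = 5
Result: -5/(s + 4) + 5/(s + 2)


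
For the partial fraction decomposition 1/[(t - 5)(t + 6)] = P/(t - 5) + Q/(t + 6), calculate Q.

Cover-up at t = -6: Q = 1/(-6 - 5) = -1/11


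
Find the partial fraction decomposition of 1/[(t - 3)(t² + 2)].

Cover-up at t = 3: α = 1/(3² + 2) = 1/11. Then β = -α = -1/11, γ = -α·(0 + 3) = -3/11
Result: (1/11)/(t - 3) - ((1/11)t + 3/11)/(t² + 2)


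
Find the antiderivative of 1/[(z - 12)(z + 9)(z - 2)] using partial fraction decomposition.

Cover-up: A = 1/210, B = 1/231, C = -1/110. Decomposition: (1/210)/(z - 12) + (1/231)/(z + 9) - (1/110)/(z - 2). Integrate each term: (1/210) ln|(z - 12)| + (1/231) ln|(z + 9)| - (1/110) ln|(z - 2)| + C


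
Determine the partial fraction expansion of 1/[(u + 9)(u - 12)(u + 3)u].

Using Heaviside cover-up: (-1/1134)/(u + 9) + (1/3780)/(u - 12) + (1/270)/(u + 3) - (1/324)/u


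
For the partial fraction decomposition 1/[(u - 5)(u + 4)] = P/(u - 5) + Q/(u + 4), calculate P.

Cover-up at u = 5: P = 1/(5 + 4) = 1/9


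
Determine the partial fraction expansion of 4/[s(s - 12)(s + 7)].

Using cover-up method: A = -1/21, B = 1/57, C = 4/133
Result: (-1/21)/s + (1/57)/(s - 12) + (4/133)/(s + 7)


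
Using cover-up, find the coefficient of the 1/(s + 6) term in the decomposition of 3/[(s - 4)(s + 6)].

Cover (s + 6), set s=-6: 3/((s - 4) at s=-6) = 3/(-10) = -3/10


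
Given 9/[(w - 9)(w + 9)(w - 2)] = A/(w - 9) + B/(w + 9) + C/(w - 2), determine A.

Cover-up at w = 9: A = 9/[(9 + 9)(9 - 2)] = 9/[(18)(7)] = 9/126 = 1/14


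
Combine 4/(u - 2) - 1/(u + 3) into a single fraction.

Common denominator (u - 2)(u + 3). Numerator: 4(u + 3) - 1(u - 2) = (4u + 12) - (u - 2) = 3u + 14
Result: (3u + 14)/[(u - 2)(u + 3)]


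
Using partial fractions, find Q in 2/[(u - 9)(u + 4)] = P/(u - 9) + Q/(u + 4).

Cover-up at u = -4: Q = 2/(-4 - 9) = -2/13


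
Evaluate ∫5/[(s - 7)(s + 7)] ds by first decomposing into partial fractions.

Decompose: 5/[(s - 7)(s + 7)] = (5/14)/(s - 7) - (5/14)/(s + 7). Integrate each term: (5/14) ln|(s - 7)| - (5/14) ln|(s + 7)| + C


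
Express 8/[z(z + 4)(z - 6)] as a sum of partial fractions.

Using cover-up method: P = -1/3, Q = 1/5, R = 2/15
Result: (-1/3)/z + (1/5)/(z + 4) + (2/15)/(z - 6)


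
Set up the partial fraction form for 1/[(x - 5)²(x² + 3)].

Repeated linear + quadratic: P/(x - 5) + Q/(x - 5)² + (Rx + S)/(x² + 3)


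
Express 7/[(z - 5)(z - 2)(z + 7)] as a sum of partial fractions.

Using cover-up method: α = 7/36, β = -7/27, γ = 7/108
Result: (7/36)/(z - 5) - (7/27)/(z - 2) + (7/108)/(z + 7)


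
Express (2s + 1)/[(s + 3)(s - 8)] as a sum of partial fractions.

At s=-3: A = (2·(-3) + 1)/(-3 - 8) = 5/11. At s=8: B = (2·8 + 1)/(8 + 3) = 17/11
Result: (5/11)/(s + 3) + (17/11)/(s - 8)


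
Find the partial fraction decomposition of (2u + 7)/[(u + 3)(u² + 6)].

At u=-3: P = (2·(-3) + 7)/((-3)² + 6) = 1/15. Q = -P = -1/15, R = 2 - (-3)·P = 11/5
Result: (1/15)/(u + 3) - ((1/15)u - 11/5)/(u² + 6)


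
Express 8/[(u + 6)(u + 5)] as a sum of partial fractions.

8/(u + 6)(u + 5) = P/(u + 6) + Q/(u + 5). P = 8/(-6 + 5) = -8, Q = 8/(-5 + 6) = 8
Result: -8/(u + 6) + 8/(u + 5)


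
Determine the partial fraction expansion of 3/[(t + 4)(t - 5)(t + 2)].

Using cover-up method: P = 1/6, Q = 1/21, R = -3/14
Result: (1/6)/(t + 4) + (1/21)/(t - 5) - (3/14)/(t + 2)


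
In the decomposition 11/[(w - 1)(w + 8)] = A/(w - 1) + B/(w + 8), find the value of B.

Cover-up at w = -8: B = 11/(-8 - 1) = -11/9


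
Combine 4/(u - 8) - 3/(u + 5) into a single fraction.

Common denominator (u - 8)(u + 5). Numerator: 4(u + 5) - 3(u - 8) = (4u + 20) - (3u - 24) = u + 44
Result: (u + 44)/[(u - 8)(u + 5)]


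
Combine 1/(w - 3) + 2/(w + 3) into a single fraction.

Common denominator (w - 3)(w + 3). Numerator: 1(w + 3) + 2(w - 3) = (w + 3) + (2w - 6) = 3w - 3
Result: (3w - 3)/[(w - 3)(w + 3)]


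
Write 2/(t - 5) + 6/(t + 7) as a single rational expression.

Common denominator (t - 5)(t + 7). Numerator: 2(t + 7) + 6(t - 5) = (2t + 14) + (6t - 30) = 8t - 16
Result: (8t - 16)/[(t - 5)(t + 7)]


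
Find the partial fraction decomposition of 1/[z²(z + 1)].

Cover-up at z=-1: γ = 1/(-1 - 0)² = 1. Cover-up at z=0: β = 1/(0 + 1) = 1. Comparing z² coeff: α = -γ = -1
Result: -1/z + 1/z² + 1/(z + 1)


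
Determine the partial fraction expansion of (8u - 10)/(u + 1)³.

(8u - 10) = A(u + 1)² + B(u + 1) + C. At u = -1: C = 8·(-1) - 10 = -18. Coefficients: A = 0, B = 8
Result: 8/(u + 1)² - 18/(u + 1)³


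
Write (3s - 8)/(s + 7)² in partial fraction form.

(3s - 8) = A(s + 7) + B. At s = -7: B = 3·(-7) - 8 = -29. Coeff of s: A = 3
Result: 3/(s + 7) - 29/(s + 7)²


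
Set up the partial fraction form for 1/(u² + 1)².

Repeated quadratic factor: (Au + B)/(u² + 1) + (Cu + D)/(u² + 1)²


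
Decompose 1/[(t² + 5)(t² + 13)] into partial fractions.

Coefficient matching gives α = γ = 0, β = 1/(13-5) = 1/8, δ = -β = -1/8
Result: (1/8)/(t² + 5) - (1/8)/(t² + 13)


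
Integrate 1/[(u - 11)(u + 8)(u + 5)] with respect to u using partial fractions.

Cover-up: P = 1/304, Q = 1/57, R = -1/48. Decomposition: (1/304)/(u - 11) + (1/57)/(u + 8) - (1/48)/(u + 5). Integrate each term: (1/304) ln|(u - 11)| + (1/57) ln|(u + 8)| - (1/48) ln|(u + 5)| + C


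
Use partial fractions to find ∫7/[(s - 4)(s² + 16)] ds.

Cover-up at s=4: P = 7/(4²+16) = 7/32. Coeff matching: Q = -7/32, R = -7/8. Decomposition: (7/32)/(s - 4) - ((7/32)s + 7/8)/(s² + 16). Integrate: linear → ln, quadratic → (1/2)ln + arctan: (7/32) ln|(s - 4)| - (7/64) ln(s² + 16) - (7/32) arctan(s/4) + C


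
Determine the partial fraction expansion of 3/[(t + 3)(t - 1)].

3/(t + 3)(t - 1) = α/(t + 3) + β/(t - 1). α = 3/(-3 - 1) = -3/4, β = 3/(1 + 3) = 3/4
Result: (-3/4)/(t + 3) + (3/4)/(t - 1)


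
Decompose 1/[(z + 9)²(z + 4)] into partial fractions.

Cover-up at z=-4: γ = 1/(-4 + 9)² = 1/25. Cover-up at z=-9: β = 1/(-9 + 4) = -1/5. Comparing z² coeff: α = -γ = -1/25
Result: (-1/25)/(z + 9) - (1/5)/(z + 9)² + (1/25)/(z + 4)


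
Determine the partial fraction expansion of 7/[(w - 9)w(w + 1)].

Using cover-up method: α = 7/90, β = -7/9, γ = 7/10
Result: (7/90)/(w - 9) - (7/9)/w + (7/10)/(w + 1)
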